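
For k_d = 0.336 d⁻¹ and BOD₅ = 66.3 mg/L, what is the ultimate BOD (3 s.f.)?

BOD₅ = L₀(1 − e^(−5k_d)) ⇒ L₀ = BOD₅ / (1 − e^(−5×0.336))
= 66.3 / (1 − 0.1864) = 66.3 / 0.8136 = 81.49 mg/L.

L₀ ≈ 81.5 mg/L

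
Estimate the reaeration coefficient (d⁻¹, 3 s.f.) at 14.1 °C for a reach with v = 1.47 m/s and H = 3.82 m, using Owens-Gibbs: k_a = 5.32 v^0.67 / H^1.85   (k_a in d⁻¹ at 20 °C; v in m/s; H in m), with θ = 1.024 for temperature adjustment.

k_a ≈ 0.502 d⁻¹

k_a(20) = 5.32 × 1.47^0.67 / 3.82^1.85 = 5.32 × 1.295 / 11.93 = 0.5770 d⁻¹.
k_a(14.1) = 0.5770 × 1.024^(14.1−20) = 0.5770 × 0.8694 = 0.5017 d⁻¹.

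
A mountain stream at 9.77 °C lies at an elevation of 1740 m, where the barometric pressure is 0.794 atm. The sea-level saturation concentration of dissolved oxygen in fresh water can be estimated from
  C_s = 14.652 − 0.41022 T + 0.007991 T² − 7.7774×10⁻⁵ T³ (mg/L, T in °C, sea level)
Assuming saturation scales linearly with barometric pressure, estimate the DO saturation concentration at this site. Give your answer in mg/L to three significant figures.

C_s ≈ 9.00 mg/L

At sea level: C_s = 14.652 − 0.41022×9.77 + 0.007991×9.77² − 7.7774×10⁻⁵×9.77³ = 11.33 mg/L.
Pressure correction: C_s' = 11.33 × 0.794 = 9.000 mg/L.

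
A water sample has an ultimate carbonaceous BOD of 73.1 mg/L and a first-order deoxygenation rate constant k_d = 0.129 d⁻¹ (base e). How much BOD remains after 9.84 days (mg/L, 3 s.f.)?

L ≈ 20.5 mg/L

L_t = L₀ e^(−k_d t) = 73.1 × e^(−0.129×9.84) = 73.1 × 0.2810 = 20.54 mg/L.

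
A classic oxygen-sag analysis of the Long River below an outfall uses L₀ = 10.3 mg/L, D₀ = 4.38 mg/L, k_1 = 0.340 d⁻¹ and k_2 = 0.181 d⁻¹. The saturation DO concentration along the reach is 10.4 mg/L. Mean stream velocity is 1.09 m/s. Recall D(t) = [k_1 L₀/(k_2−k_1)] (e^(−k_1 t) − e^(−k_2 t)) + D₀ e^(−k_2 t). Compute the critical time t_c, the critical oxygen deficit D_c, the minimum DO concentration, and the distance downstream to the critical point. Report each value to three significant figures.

At the critical point dD/dt = 0, so k_1 L₀ e^(−k_1 t) = k_2 D. Substituting D(t) from the Streeter–Phelps equation and solving for t gives
t_c = ln[(k_2/k_1)(1 − D₀(k_2−k_1)/(k_1 L₀))] / (k_2−k_1).
Here k_2−k_1 = -0.1590 d⁻¹ and 1 − D₀(k_2−k_1)/(k_1 L₀) = 1 − 4.38×-0.1590/(0.340×10.3) = 1.199, so
t_c = ln(0.5324 × 1.199) / -0.1590 = -0.4491 / -0.1590 = 2.824 d.
D_c = (k_1/k_2) L₀ e^(−k_1 t_c) = (0.340/0.181) × 10.3 × e^(−0.340×2.824) = 1.878 × 10.3 × 0.3828 = 7.406 mg/L.
Minimum DO = C_s − D_c = 10.4 − 7.406 = 2.994 mg/L.
x_c = v t_c = 1.09 m/s × 2.824 d × 86400 s/d = 266000 m ≈ 266 km.

t_c ≈ 2.82 d; D_c ≈ 7.41 mg/L; min DO ≈ 2.99 mg/L; x_c ≈ 266 km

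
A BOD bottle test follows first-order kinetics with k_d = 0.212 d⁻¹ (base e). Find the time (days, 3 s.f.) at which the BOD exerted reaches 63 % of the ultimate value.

t ≈ 4.69 d

y/L₀ = 1 − e^(−k_d t) = 0.63 ⇒ e^(−k_d t) = 0.370
t = −ln(0.370) / 0.212 = 0.9943 / 0.212 = 4.690 d.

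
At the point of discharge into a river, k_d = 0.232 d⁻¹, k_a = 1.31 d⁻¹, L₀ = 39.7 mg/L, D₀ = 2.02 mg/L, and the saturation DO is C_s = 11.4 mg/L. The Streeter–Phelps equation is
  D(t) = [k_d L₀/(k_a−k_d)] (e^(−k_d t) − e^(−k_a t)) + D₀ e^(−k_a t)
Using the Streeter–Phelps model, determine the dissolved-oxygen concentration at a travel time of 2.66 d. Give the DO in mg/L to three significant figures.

DO ≈ 6.99 mg/L

k_d L₀/(k_a−k_d) = 0.232×39.7/(1.31−0.232) = 9.210/1.078 = 8.544 mg/L.
e^(−k_d t) = e^(−0.232×2.660) = 0.5395; e^(−k_a t) = e^(−1.31×2.660) = 0.03067.
D = 8.544 × (0.5395 − 0.03067) + 2.02 × 0.03067 = 4.347 + 0.06195 = 4.409 mg/L.
DO = C_s − D = 11.4 − 4.409 = 6.991 mg/L.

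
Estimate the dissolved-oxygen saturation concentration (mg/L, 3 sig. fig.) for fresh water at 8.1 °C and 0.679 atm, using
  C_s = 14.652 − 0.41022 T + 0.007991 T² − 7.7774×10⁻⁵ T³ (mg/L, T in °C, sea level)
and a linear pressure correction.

C_s ≈ 8.02 mg/L

At sea level: C_s = 14.652 − 0.41022×8.1 + 0.007991×8.1² − 7.7774×10⁻⁵×8.1³ = 11.81 mg/L.
Pressure correction: C_s' = 11.81 × 0.679 = 8.020 mg/L.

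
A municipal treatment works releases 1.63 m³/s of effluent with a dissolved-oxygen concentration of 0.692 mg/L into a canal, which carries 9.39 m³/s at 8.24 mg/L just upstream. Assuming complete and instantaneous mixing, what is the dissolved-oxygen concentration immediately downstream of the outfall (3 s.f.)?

Flow-weighted mixing: C = (Q_r C_r + Q_w C_w)/(Q_r + Q_w)
= (9.39×8.24 + 1.63×0.692)/(9.39 + 1.63) = 78.50/11.02 = 7.124 mg/L.

7.12 mg/L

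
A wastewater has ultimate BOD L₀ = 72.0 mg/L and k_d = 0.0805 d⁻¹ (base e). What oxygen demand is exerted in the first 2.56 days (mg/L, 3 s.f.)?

y_t = L₀(1 − e^(−k_d t)) = 72.0 × (1 − e^(−0.0805×2.56))
= 72.0 × (1 − 0.8138) = 72.0 × 0.1862 = 13.41 mg/L.

y ≈ 13.4 mg/L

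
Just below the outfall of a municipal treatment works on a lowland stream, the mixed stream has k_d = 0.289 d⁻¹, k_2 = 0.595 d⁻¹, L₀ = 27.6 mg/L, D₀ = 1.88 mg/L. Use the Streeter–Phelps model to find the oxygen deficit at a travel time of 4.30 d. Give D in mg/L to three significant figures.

D ≈ 5.65 mg/L

k_d L₀/(k_2−k_d) = 0.289×27.6/(0.595−0.289) = 7.976/0.3060 = 26.07 mg/L.
e^(−k_d t) = e^(−0.289×4.300) = 0.2886; e^(−k_2 t) = e^(−0.595×4.300) = 0.07742.
D = 26.07 × (0.2886 − 0.07742) + 1.88 × 0.07742 = 5.505 + 0.1456 = 5.650 mg/L.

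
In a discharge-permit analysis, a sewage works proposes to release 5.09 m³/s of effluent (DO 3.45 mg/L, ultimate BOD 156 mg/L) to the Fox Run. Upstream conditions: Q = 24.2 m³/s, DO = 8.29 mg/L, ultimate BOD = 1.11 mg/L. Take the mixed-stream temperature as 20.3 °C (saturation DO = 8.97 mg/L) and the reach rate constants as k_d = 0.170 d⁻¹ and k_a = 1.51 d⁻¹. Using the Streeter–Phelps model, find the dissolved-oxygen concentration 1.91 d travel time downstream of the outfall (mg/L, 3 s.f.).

Mixed DO = (24.2×8.29 + 5.09×3.45)/(24.2+5.09) = 218.2/29.29 = 7.449 mg/L.
Mixed L₀ = (24.2×1.11 + 5.09×156)/(29.29) = 820.9/29.29 = 28.03 mg/L.
Initial deficit D₀ = C_s − DO₀ = 8.97 − 7.449 = 1.521 mg/L.
D(1.91) = [0.170×28.03/(1.51−0.170)](e^(−0.170×1.91) − e^(−1.51×1.91)) + 1.521 e^(−1.51×1.91)
= 3.556 × (0.7227 − 0.05591) + 1.521 × 0.05591 = 2.456 mg/L.
DO = 8.97 − 2.456 = 6.514 mg/L.

DO ≈ 6.51 mg/L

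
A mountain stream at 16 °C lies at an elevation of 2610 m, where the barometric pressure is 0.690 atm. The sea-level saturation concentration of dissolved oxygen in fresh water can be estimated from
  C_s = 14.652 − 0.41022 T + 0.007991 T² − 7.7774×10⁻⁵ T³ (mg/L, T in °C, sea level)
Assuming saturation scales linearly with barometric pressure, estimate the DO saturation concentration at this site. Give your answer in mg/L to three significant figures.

C_s ≈ 6.77 mg/L

At sea level: C_s = 14.652 − 0.41022×16 + 0.007991×16² − 7.7774×10⁻⁵×16³ = 9.816 mg/L.
Pressure correction: C_s' = 9.816 × 0.690 = 6.773 mg/L.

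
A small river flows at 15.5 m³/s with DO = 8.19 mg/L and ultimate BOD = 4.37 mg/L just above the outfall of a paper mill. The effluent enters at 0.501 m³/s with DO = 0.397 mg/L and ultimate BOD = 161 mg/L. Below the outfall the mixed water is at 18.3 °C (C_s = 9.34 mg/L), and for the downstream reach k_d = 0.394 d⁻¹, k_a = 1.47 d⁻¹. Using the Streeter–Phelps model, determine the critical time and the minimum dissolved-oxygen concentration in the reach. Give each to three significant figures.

t_c ≈ 0.733 d; minimum DO ≈ 7.48 mg/L

Mixed DO = (15.5×8.19 + 0.501×0.397)/(15.5+0.501) = 127.1/16.00 = 7.946 mg/L.
Mixed L₀ = (15.5×4.37 + 0.501×161)/(16.00) = 148.4/16.00 = 9.274 mg/L.
Initial deficit D₀ = C_s − DO₀ = 9.34 − 7.946 = 1.394 mg/L.
t_c = (1/1.076) ln[(1.47/0.394)(1 − 1.394×1.076/(0.394×9.274))] = 0.9294 × ln(2.199) = 0.7325 d.
D_c = (0.394/1.47) × 9.274 × e^(−0.394×0.7325) = 0.2680 × 9.274 × 0.7493 = 1.863 mg/L.
Minimum DO = 9.34 − 1.863 = 7.477 mg/L.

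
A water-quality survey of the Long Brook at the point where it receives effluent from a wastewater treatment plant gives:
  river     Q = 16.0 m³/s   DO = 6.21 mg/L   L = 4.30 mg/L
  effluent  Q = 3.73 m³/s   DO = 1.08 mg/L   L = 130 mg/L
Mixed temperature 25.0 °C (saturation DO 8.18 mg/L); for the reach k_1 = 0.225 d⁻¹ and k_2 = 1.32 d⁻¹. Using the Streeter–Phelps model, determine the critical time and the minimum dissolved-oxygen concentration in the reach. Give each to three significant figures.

Mixed DO = (16.0×6.21 + 3.73×1.08)/(16.0+3.73) = 103.4/19.73 = 5.240 mg/L.
Mixed L₀ = (16.0×4.30 + 3.73×130)/(19.73) = 553.7/19.73 = 28.06 mg/L.
Initial deficit D₀ = C_s − DO₀ = 8.18 − 5.240 = 2.940 mg/L.
t_c = (1/1.095) ln[(1.32/0.225)(1 − 2.940×1.095/(0.225×28.06))] = 0.9132 × ln(2.876) = 0.9647 d.
D_c = (0.225/1.32) × 28.06 × e^(−0.225×0.9647) = 0.1705 × 28.06 × 0.8049 = 3.850 mg/L.
Minimum DO = 8.18 − 3.850 = 4.330 mg/L.

t_c ≈ 0.965 d; minimum DO ≈ 4.33 mg/L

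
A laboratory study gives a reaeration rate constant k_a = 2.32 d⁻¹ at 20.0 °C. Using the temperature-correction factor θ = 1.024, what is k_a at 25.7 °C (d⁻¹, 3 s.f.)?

k_a(T₂) = k_a(T₁) · θ^(T₂−T₁) = 2.32 × 1.024^(25.7−20.0)
= 2.32 × 1.024^5.70 = 2.32 × 1.145 = 2.656 d⁻¹.

k_a ≈ 2.66 d⁻¹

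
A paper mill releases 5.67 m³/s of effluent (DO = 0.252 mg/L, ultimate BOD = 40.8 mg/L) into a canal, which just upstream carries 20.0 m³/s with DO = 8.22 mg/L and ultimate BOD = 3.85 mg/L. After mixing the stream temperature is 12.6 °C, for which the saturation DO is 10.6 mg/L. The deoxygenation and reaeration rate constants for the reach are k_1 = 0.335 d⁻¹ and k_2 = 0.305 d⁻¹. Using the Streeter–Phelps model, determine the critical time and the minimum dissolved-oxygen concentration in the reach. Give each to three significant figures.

t_c ≈ 2.11 d; minimum DO ≈ 4.10 mg/L

Mixed DO = (20.0×8.22 + 5.67×0.252)/(20.0+5.67) = 165.8/25.67 = 6.460 mg/L.
Mixed L₀ = (20.0×3.85 + 5.67×40.8)/(25.67) = 308.3/25.67 = 12.01 mg/L.
Initial deficit D₀ = C_s − DO₀ = 10.6 − 6.460 = 4.140 mg/L.
t_c = (1/-0.03000) ln[(0.305/0.335)(1 − 4.140×-0.03000/(0.335×12.01))] = -33.33 × ln(0.9385) = 2.114 d.
D_c = (0.335/0.305) × 12.01 × e^(−0.335×2.114) = 1.098 × 12.01 × 0.4925 = 6.498 mg/L.
Minimum DO = 10.6 − 6.498 = 4.102 mg/L.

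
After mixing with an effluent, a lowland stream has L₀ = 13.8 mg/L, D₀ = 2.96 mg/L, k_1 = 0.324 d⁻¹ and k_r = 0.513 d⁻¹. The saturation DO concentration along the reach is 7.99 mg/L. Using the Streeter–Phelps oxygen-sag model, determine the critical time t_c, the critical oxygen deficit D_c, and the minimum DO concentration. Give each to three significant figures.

t_c ≈ 1.72 d; D_c ≈ 4.99 mg/L; min DO ≈ 3.00 mg/L

With k_r/k_1 = 1.583 and 1 − D₀(k_r−k_1)/(k_1 L₀) = 0.8749,
t_c = ln(1.583 × 0.8749) / (0.513 − 0.324) = ln(1.385) / 0.1890 = 0.3259/0.1890 = 1.724 d.
L(t_c) = L₀ e^(−k_1 t_c) = 13.8 × 0.5720 = 7.894 mg/L, and at the critical point k_r D_c = k_1 L, so D_c = (0.324/0.513) × 7.894 = 4.985 mg/L.
Minimum DO = C_s − D_c = 7.99 − 4.985 = 3.005 mg/L.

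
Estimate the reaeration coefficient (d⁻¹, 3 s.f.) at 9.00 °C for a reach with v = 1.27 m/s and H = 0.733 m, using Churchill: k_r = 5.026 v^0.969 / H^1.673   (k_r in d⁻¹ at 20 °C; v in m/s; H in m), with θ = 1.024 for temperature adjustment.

k_r ≈ 8.21 d⁻¹

k_r(20) = 5.026 × 1.27^0.969 / 0.733^1.673 = 5.026 × 1.261 / 0.5947 = 10.65 d⁻¹.
k_r(9.00) = 10.65 × 1.024^(9.00−20) = 10.65 × 0.7704 = 8.207 d⁻¹.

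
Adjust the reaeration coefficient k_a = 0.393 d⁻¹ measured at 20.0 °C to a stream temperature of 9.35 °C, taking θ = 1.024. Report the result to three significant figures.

k_a(T₂) = k_a(T₁) · θ^(T₂−T₁) = 0.393 × 1.024^(9.35−20.0)
= 0.393 × 1.024^-10.7 = 0.393 × 0.7768 = 0.3053 d⁻¹.

k_a ≈ 0.305 d⁻¹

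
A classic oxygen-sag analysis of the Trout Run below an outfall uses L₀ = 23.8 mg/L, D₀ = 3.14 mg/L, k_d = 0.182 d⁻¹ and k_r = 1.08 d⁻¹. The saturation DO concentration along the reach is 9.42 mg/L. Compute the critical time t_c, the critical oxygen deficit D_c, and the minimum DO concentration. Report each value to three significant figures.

At the critical point dD/dt = 0, so k_d L₀ e^(−k_d t) = k_r D. Substituting D(t) from the Streeter–Phelps equation and solving for t gives
t_c = ln[(k_r/k_d)(1 − D₀(k_r−k_d)/(k_d L₀))] / (k_r−k_d).
Here k_r−k_d = 0.8980 d⁻¹ and 1 − D₀(k_r−k_d)/(k_d L₀) = 1 − 3.14×0.8980/(0.182×23.8) = 0.3490, so
t_c = ln(5.934 × 0.3490) / 0.8980 = 0.7281 / 0.8980 = 0.8108 d.
D_c = (k_d/k_r) L₀ e^(−k_d t_c) = (0.182/1.08) × 23.8 × e^(−0.182×0.8108) = 0.1685 × 23.8 × 0.8628 = 3.460 mg/L.
Minimum DO = C_s − D_c = 9.42 − 3.460 = 5.960 mg/L.

t_c ≈ 0.811 d; D_c ≈ 3.46 mg/L; min DO ≈ 5.96 mg/L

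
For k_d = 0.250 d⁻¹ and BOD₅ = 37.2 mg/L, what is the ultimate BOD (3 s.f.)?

L₀ ≈ 52.1 mg/L

BOD₅ = L₀(1 − e^(−5k_d)) ⇒ L₀ = BOD₅ / (1 − e^(−5×0.250))
= 37.2 / (1 − 0.2865) = 37.2 / 0.7135 = 52.14 mg/L.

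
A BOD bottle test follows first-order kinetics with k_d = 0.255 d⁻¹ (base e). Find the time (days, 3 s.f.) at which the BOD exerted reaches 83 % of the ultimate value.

y/L₀ = 1 − e^(−k_d t) = 0.83 ⇒ e^(−k_d t) = 0.170
t = −ln(0.170) / 0.255 = 1.772 / 0.255 = 6.949 d.

t ≈ 6.95 d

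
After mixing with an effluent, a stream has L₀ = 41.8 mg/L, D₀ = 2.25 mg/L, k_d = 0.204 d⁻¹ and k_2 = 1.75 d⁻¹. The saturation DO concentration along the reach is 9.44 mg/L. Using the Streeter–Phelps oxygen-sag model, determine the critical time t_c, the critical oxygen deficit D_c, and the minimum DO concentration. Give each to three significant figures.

t_c ≈ 1.05 d; D_c ≈ 3.93 mg/L; min DO ≈ 5.51 mg/L

With k_2/k_d = 8.578 and 1 − D₀(k_2−k_d)/(k_d L₀) = 0.5921,
t_c = ln(8.578 × 0.5921) / (1.75 − 0.204) = ln(5.079) / 1.546 = 1.625/1.546 = 1.051 d.
D_c = (k_d/k_2) L₀ e^(−k_d t_c) = (0.204/1.75) × 41.8 × e^(−0.204×1.051) = 0.1166 × 41.8 × 0.8070 = 3.932 mg/L.
Minimum DO = C_s − D_c = 9.44 − 3.932 = 5.508 mg/L.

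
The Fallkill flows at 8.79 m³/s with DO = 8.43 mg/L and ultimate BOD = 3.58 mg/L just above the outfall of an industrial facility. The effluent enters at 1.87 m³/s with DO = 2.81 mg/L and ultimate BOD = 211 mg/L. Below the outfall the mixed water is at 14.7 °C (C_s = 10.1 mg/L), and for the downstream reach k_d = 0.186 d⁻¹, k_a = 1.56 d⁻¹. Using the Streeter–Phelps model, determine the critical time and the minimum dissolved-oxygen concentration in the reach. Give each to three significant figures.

Mixed DO = (8.79×8.43 + 1.87×2.81)/(8.79+1.87) = 79.35/10.66 = 7.444 mg/L.
Mixed L₀ = (8.79×3.58 + 1.87×211)/(10.66) = 426.0/10.66 = 39.97 mg/L.
Initial deficit D₀ = C_s − DO₀ = 10.1 − 7.444 = 2.656 mg/L.
t_c = (1/1.374) ln[(1.56/0.186)(1 − 2.656×1.374/(0.186×39.97))] = 0.7278 × ln(4.270) = 1.056 d.
D_c = (0.186/1.56) × 39.97 × e^(−0.186×1.056) = 0.1192 × 39.97 × 0.8216 = 3.915 mg/L.
Minimum DO = 10.1 − 3.915 = 6.185 mg/L.

t_c ≈ 1.06 d; minimum DO ≈ 6.18 mg/L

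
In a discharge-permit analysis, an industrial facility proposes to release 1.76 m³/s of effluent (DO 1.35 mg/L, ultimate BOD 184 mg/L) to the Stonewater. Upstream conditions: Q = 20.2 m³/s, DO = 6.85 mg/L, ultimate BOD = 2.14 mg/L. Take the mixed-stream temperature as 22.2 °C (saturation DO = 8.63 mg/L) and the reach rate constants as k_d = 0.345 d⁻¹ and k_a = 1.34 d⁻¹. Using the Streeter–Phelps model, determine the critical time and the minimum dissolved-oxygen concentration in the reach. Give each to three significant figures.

Mixed DO = (20.2×6.85 + 1.76×1.35)/(20.2+1.76) = 140.7/21.96 = 6.409 mg/L.
Mixed L₀ = (20.2×2.14 + 1.76×184)/(21.96) = 367.1/21.96 = 16.72 mg/L.
Initial deficit D₀ = C_s − DO₀ = 8.63 − 6.409 = 2.221 mg/L.
t_c = (1/0.9950) ln[(1.34/0.345)(1 − 2.221×0.9950/(0.345×16.72))] = 1.005 × ln(2.396) = 0.8781 d.
D_c = (0.345/1.34) × 16.72 × e^(−0.345×0.8781) = 0.2575 × 16.72 × 0.7386 = 3.179 mg/L.
Minimum DO = 8.63 − 3.179 = 5.451 mg/L.

t_c ≈ 0.878 d; minimum DO ≈ 5.45 mg/L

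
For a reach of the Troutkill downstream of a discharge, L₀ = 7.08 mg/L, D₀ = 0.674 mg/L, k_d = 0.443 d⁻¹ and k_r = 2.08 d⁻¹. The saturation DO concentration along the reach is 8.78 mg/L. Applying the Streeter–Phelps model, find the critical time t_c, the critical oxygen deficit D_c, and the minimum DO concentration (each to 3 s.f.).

t_c ≈ 0.680 d; D_c ≈ 1.12 mg/L; min DO ≈ 7.66 mg/L

With k_r/k_d = 4.695 and 1 − D₀(k_r−k_d)/(k_d L₀) = 0.6482,
t_c = ln(4.695 × 0.6482) / (2.08 − 0.443) = ln(3.044) / 1.637 = 1.113/1.637 = 0.6799 d.
L(t_c) = L₀ e^(−k_d t_c) = 7.08 × 0.7399 = 5.239 mg/L, and at the critical point k_r D_c = k_d L, so D_c = (0.443/2.08) × 5.239 = 1.116 mg/L.
Minimum DO = C_s − D_c = 8.78 − 1.116 = 7.664 mg/L.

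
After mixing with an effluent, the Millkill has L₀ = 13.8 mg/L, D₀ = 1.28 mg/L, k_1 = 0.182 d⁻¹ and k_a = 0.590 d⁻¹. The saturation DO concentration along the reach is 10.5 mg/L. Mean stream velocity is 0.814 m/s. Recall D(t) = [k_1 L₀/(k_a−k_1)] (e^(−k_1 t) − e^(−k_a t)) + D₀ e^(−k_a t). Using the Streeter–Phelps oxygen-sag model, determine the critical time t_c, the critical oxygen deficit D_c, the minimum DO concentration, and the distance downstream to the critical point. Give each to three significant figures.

t_c ≈ 2.31 d; D_c ≈ 2.80 mg/L; min DO ≈ 7.70 mg/L; x_c ≈ 163 km

With k_a/k_1 = 3.242 and 1 − D₀(k_a−k_1)/(k_1 L₀) = 0.7921,
t_c = ln(3.242 × 0.7921) / (0.590 − 0.182) = ln(2.568) / 0.4080 = 0.9430/0.4080 = 2.311 d.
D_c = (k_1/k_a) L₀ e^(−k_1 t_c) = (0.182/0.590) × 13.8 × e^(−0.182×2.311) = 0.3085 × 13.8 × 0.6566 = 2.795 mg/L.
Minimum DO = C_s − D_c = 10.5 − 2.795 = 7.705 mg/L.
x_c = v t_c = 0.814 m/s × 2.311 d × 86400 s/d = 162600 m ≈ 163 km.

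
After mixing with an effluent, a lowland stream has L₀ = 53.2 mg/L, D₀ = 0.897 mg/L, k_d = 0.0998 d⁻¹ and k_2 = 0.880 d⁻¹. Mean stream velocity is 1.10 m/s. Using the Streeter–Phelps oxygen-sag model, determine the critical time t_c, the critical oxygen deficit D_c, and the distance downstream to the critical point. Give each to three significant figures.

At the critical point dD/dt = 0, so k_d L₀ e^(−k_d t) = k_2 D. Substituting D(t) from the Streeter–Phelps equation and solving for t gives
t_c = ln[(k_2/k_d)(1 − D₀(k_2−k_d)/(k_d L₀))] / (k_2−k_d).
Here k_2−k_d = 0.7802 d⁻¹ and 1 − D₀(k_2−k_d)/(k_d L₀) = 1 − 0.897×0.7802/(0.0998×53.2) = 0.8682, so
t_c = ln(8.818 × 0.8682) / 0.7802 = 2.035 / 0.7802 = 2.609 d.
L(t_c) = L₀ e^(−k_d t_c) = 53.2 × 0.7708 = 41.01 mg/L, and at the critical point k_2 D_c = k_d L, so D_c = (0.0998/0.880) × 41.01 = 4.650 mg/L.
x_c = v t_c = 1.10 m/s × 2.609 d × 86400 s/d = 247900 m ≈ 248 km.

t_c ≈ 2.61 d; D_c ≈ 4.65 mg/L; x_c ≈ 248 km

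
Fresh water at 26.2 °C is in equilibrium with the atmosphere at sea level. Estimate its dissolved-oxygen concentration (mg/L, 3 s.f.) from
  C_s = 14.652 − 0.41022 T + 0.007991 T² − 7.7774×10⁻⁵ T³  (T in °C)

C_s ≈ 7.99 mg/L

C_s = 14.652 − 0.41022×26.2 + 0.007991×26.2² − 7.7774×10⁻⁵×26.2³ = 7.991 mg/L.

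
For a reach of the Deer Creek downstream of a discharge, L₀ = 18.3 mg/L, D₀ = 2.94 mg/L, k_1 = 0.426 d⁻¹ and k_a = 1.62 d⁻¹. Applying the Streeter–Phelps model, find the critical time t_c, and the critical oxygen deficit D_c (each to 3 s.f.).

At the critical point dD/dt = 0, so k_1 L₀ e^(−k_1 t) = k_a D. Substituting D(t) from the Streeter–Phelps equation and solving for t gives
t_c = ln[(k_a/k_1)(1 − D₀(k_a−k_1)/(k_1 L₀))] / (k_a−k_1).
Here k_a−k_1 = 1.194 d⁻¹ and 1 − D₀(k_a−k_1)/(k_1 L₀) = 1 − 2.94×1.194/(0.426×18.3) = 0.5497, so
t_c = ln(3.803 × 0.5497) / 1.194 = 0.7374 / 1.194 = 0.6176 d.
L(t_c) = L₀ e^(−k_1 t_c) = 18.3 × 0.7687 = 14.07 mg/L, and at the critical point k_a D_c = k_1 L, so D_c = (0.426/1.62) × 14.07 = 3.699 mg/L.

t_c ≈ 0.618 d; D_c ≈ 3.70 mg/L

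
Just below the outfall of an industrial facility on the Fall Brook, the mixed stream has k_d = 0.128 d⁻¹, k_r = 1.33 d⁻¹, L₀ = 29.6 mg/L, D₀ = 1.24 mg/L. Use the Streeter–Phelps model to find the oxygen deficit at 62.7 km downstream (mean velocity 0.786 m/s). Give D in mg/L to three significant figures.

D ≈ 2.24 mg/L

Travel time t = x/v = 62.7 km / (0.786 m/s) = 62700 m / 0.786 m/s = 79770 s = 0.9233 d.
k_d L₀/(k_r−k_d) = 0.128×29.6/(1.33−0.128) = 3.789/1.202 = 3.152 mg/L.
e^(−k_d t) = e^(−0.128×0.9233) = 0.8885; e^(−k_r t) = e^(−1.33×0.9233) = 0.2929.
D = 3.152 × (0.8885 − 0.2929) + 1.24 × 0.2929 = 1.878 + 0.3632 = 2.241 mg/L.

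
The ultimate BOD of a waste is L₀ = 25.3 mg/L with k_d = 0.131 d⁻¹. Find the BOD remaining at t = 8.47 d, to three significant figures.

L ≈ 8.34 mg/L

L_t = L₀ e^(−k_d t) = 25.3 × e^(−0.131×8.47) = 25.3 × 0.3297 = 8.341 mg/L.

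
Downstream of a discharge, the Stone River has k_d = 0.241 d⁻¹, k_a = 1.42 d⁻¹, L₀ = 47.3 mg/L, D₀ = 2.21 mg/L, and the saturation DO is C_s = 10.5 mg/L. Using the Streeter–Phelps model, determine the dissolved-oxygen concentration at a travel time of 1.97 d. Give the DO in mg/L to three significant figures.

k_d L₀/(k_a−k_d) = 0.241×47.3/(1.42−0.241) = 11.40/1.179 = 9.669 mg/L.
e^(−k_d t) = e^(−0.241×1.970) = 0.6220; e^(−k_a t) = e^(−1.42×1.970) = 0.06097.
D = 9.669 × (0.6220 − 0.06097) + 2.21 × 0.06097 = 5.425 + 0.1347 = 5.559 mg/L.
DO = C_s − D = 10.5 − 5.559 = 4.941 mg/L.

DO ≈ 4.94 mg/L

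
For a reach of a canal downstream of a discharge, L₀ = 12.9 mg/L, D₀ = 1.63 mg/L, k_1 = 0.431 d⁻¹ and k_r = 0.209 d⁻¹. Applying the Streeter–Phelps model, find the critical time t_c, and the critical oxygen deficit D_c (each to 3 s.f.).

t_c ≈ 2.98 d; D_c ≈ 7.38 mg/L

At the critical point dD/dt = 0, so k_1 L₀ e^(−k_1 t) = k_r D. Substituting D(t) from the Streeter–Phelps equation and solving for t gives
t_c = ln[(k_r/k_1)(1 − D₀(k_r−k_1)/(k_1 L₀))] / (k_r−k_1).
Here k_r−k_1 = -0.2220 d⁻¹ and 1 − D₀(k_r−k_1)/(k_1 L₀) = 1 − 1.63×-0.2220/(0.431×12.9) = 1.065, so
t_c = ln(0.4849 × 1.065) / -0.2220 = -0.6607 / -0.2220 = 2.976 d.
L(t_c) = L₀ e^(−k_1 t_c) = 12.9 × 0.2773 = 3.577 mg/L, and at the critical point k_r D_c = k_1 L, so D_c = (0.431/0.209) × 3.577 = 7.376 mg/L.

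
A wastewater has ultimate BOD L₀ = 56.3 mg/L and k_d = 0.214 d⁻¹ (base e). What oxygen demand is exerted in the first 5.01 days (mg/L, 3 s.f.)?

y ≈ 37.0 mg/L

y_t = L₀(1 − e^(−k_d t)) = 56.3 × (1 − e^(−0.214×5.01))
= 56.3 × (1 − 0.3423) = 56.3 × 0.6577 = 37.03 mg/L.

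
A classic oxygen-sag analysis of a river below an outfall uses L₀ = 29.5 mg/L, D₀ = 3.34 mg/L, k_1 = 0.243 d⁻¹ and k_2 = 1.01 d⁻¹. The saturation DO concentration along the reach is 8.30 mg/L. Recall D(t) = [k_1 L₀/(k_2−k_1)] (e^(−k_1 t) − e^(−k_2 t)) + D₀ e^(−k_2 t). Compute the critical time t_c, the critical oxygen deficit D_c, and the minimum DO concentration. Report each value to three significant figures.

t_c ≈ 1.28 d; D_c ≈ 5.20 mg/L; min DO ≈ 3.10 mg/L

With k_2/k_1 = 4.156 and 1 − D₀(k_2−k_1)/(k_1 L₀) = 0.6426,
t_c = ln(4.156 × 0.6426) / (1.01 − 0.243) = ln(2.671) / 0.7670 = 0.9825/0.7670 = 1.281 d.
L(t_c) = L₀ e^(−k_1 t_c) = 29.5 × 0.7325 = 21.61 mg/L, and at the critical point k_2 D_c = k_1 L, so D_c = (0.243/1.01) × 21.61 = 5.199 mg/L.
Minimum DO = C_s − D_c = 8.30 − 5.199 = 3.101 mg/L.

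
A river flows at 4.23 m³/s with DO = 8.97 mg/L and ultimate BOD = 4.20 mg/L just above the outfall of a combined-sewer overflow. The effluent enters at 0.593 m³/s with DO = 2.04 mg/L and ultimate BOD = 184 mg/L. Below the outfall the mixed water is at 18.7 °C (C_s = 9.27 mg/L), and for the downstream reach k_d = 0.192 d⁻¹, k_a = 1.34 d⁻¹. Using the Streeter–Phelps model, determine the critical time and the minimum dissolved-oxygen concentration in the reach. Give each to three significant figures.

t_c ≈ 1.43 d; minimum DO ≈ 6.40 mg/L

Mixed DO = (4.23×8.97 + 0.593×2.04)/(4.23+0.593) = 39.15/4.823 = 8.118 mg/L.
Mixed L₀ = (4.23×4.20 + 0.593×184)/(4.823) = 126.9/4.823 = 26.31 mg/L.
Initial deficit D₀ = C_s − DO₀ = 9.27 − 8.118 = 1.152 mg/L.
t_c = (1/1.148) ln[(1.34/0.192)(1 − 1.152×1.148/(0.192×26.31))] = 0.8711 × ln(5.152) = 1.428 d.
D_c = (0.192/1.34) × 26.31 × e^(−0.192×1.428) = 0.1433 × 26.31 × 0.7602 = 2.865 mg/L.
Minimum DO = 9.27 − 2.865 = 6.405 mg/L.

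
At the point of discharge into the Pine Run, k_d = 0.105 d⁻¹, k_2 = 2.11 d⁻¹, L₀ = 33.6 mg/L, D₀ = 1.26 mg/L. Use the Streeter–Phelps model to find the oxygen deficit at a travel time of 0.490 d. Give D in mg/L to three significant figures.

D ≈ 1.49 mg/L

k_d L₀/(k_2−k_d) = 0.105×33.6/(2.11−0.105) = 3.528/2.005 = 1.760 mg/L.
e^(−k_d t) = e^(−0.105×0.4900) = 0.9499; e^(−k_2 t) = e^(−2.11×0.4900) = 0.3556.
D = 1.760 × (0.9499 − 0.3556) + 1.26 × 0.3556 = 1.046 + 0.4481 = 1.494 mg/L.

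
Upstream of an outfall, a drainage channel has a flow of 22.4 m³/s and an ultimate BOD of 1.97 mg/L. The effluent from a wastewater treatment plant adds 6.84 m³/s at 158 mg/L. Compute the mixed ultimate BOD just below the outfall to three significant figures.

Flow-weighted mixing: C = (Q_r C_r + Q_w C_w)/(Q_r + Q_w)
= (22.4×1.97 + 6.84×158)/(22.4 + 6.84) = 1125/29.24 = 38.47 mg/L.

38.5 mg/L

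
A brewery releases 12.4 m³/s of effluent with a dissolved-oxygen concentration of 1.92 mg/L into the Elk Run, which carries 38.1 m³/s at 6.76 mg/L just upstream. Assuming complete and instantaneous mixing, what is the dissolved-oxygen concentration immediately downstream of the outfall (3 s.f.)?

Flow-weighted mixing: C = (Q_r C_r + Q_w C_w)/(Q_r + Q_w)
= (38.1×6.76 + 12.4×1.92)/(38.1 + 12.4) = 281.4/50.50 = 5.572 mg/L.

5.57 mg/L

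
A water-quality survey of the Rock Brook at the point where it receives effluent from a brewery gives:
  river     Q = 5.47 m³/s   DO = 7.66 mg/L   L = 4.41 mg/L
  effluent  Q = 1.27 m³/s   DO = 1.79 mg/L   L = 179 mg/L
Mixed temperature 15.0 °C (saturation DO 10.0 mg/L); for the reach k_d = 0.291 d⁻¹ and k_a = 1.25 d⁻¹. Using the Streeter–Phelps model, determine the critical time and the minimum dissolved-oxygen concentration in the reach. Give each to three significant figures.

Mixed DO = (5.47×7.66 + 1.27×1.79)/(5.47+1.27) = 44.17/6.740 = 6.554 mg/L.
Mixed L₀ = (5.47×4.41 + 1.27×179)/(6.740) = 251.5/6.740 = 37.31 mg/L.
Initial deficit D₀ = C_s − DO₀ = 10.0 − 6.554 = 3.446 mg/L.
t_c = (1/0.9590) ln[(1.25/0.291)(1 − 3.446×0.9590/(0.291×37.31))] = 1.043 × ln(2.988) = 1.141 d.
D_c = (0.291/1.25) × 37.31 × e^(−0.291×1.141) = 0.2328 × 37.31 × 0.7174 = 6.231 mg/L.
Minimum DO = 10.0 − 6.231 = 3.769 mg/L.

t_c ≈ 1.14 d; minimum DO ≈ 3.77 mg/L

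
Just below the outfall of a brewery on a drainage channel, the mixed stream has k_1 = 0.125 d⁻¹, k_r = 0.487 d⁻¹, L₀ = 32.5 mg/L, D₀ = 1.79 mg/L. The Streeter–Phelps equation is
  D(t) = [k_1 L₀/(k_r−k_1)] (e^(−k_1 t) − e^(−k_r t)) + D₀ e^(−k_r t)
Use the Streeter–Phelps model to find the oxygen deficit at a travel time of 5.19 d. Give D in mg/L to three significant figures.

k_1 L₀/(k_r−k_1) = 0.125×32.5/(0.487−0.125) = 4.062/0.3620 = 11.22 mg/L.
e^(−k_1 t) = e^(−0.125×5.190) = 0.5227; e^(−k_r t) = e^(−0.487×5.190) = 0.07986.
D = 11.22 × (0.5227 − 0.07986) + 1.79 × 0.07986 = 4.970 + 0.1429 = 5.113 mg/L.

D ≈ 5.11 mg/L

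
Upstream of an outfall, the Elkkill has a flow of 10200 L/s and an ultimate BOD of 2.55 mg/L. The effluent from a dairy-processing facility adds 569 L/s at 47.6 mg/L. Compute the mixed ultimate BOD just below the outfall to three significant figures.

Flow-weighted mixing: C = (Q_r C_r + Q_w C_w)/(Q_r + Q_w)
= (10200×2.55 + 569×47.6)/(10200 + 569) = 53090/10770 = 4.930 mg/L.

4.93 mg/L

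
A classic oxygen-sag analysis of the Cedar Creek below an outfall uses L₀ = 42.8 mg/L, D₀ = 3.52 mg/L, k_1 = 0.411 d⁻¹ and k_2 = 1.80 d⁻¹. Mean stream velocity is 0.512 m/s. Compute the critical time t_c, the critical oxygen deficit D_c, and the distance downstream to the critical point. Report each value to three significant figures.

At the critical point dD/dt = 0, so k_1 L₀ e^(−k_1 t) = k_2 D. Substituting D(t) from the Streeter–Phelps equation and solving for t gives
t_c = ln[(k_2/k_1)(1 − D₀(k_2−k_1)/(k_1 L₀))] / (k_2−k_1).
Here k_2−k_1 = 1.389 d⁻¹ and 1 − D₀(k_2−k_1)/(k_1 L₀) = 1 − 3.52×1.389/(0.411×42.8) = 0.7221, so
t_c = ln(4.380 × 0.7221) / 1.389 = 1.151 / 1.389 = 0.8289 d.
L(t_c) = L₀ e^(−k_1 t_c) = 42.8 × 0.7113 = 30.44 mg/L, and at the critical point k_2 D_c = k_1 L, so D_c = (0.411/1.80) × 30.44 = 6.951 mg/L.
x_c = v t_c = 0.512 m/s × 0.8289 d × 86400 s/d = 36670 m ≈ 36.7 km.

t_c ≈ 0.829 d; D_c ≈ 6.95 mg/L; x_c ≈ 36.7 km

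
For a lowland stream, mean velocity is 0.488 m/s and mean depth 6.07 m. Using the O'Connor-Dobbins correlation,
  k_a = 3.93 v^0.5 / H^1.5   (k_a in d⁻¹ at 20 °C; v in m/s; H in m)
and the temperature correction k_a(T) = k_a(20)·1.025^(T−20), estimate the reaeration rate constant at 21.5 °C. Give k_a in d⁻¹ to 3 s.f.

k_a(20) = 3.93 × 0.488^0.5 / 6.07^1.5 = 3.93 × 0.6986 / 14.95 = 0.1836 d⁻¹.
k_a(21.5) = 0.1836 × 1.025^(21.5−20) = 0.1836 × 1.038 = 0.1905 d⁻¹.

k_a ≈ 0.191 d⁻¹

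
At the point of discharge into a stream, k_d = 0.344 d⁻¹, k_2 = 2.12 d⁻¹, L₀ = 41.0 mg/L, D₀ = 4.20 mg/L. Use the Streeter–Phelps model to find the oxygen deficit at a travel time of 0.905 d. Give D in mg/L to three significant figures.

k_d L₀/(k_2−k_d) = 0.344×41.0/(2.12−0.344) = 14.10/1.776 = 7.941 mg/L.
e^(−k_d t) = e^(−0.344×0.9050) = 0.7325; e^(−k_2 t) = e^(−2.12×0.9050) = 0.1468.
D = 7.941 × (0.7325 − 0.1468) + 4.20 × 0.1468 = 4.651 + 0.6166 = 5.268 mg/L.

D ≈ 5.27 mg/L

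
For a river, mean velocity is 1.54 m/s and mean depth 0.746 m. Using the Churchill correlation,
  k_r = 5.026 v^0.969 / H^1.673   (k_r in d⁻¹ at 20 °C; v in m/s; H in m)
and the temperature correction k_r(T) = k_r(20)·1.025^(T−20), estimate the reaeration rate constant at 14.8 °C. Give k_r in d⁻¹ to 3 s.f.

k_r ≈ 11.0 d⁻¹

k_r(20) = 5.026 × 1.54^0.969 / 0.746^1.673 = 5.026 × 1.520 / 0.6125 = 12.47 d⁻¹.
k_r(14.8) = 12.47 × 1.025^(14.8−20) = 12.47 × 0.8795 = 10.97 d⁻¹.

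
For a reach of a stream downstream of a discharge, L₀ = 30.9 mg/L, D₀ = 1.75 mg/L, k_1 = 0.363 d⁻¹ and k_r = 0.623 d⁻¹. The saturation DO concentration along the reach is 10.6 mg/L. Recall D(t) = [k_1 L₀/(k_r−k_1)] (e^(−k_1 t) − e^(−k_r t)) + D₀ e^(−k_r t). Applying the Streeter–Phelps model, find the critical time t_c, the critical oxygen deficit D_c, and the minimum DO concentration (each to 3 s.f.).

t_c = [1/(k_r−k_1)] ln[(k_r/k_1)(1 − D₀(k_r−k_1)/(k_1 L₀))]
= [1/(0.623−0.363)] ln[(0.623/0.363)(1 − 1.75×0.2600/(0.363×30.9))]
= (1/0.2600) ln[1.716 × 0.9594] = 3.846 × ln(1.647) = 3.846 × 0.4987 = 1.918 d.
D_c = (k_1/k_r) L₀ e^(−k_1 t_c) = (0.363/0.623) × 30.9 × e^(−0.363×1.918) = 0.5827 × 30.9 × 0.4984 = 8.974 mg/L.
Minimum DO = C_s − D_c = 10.6 − 8.974 = 1.626 mg/L.

t_c ≈ 1.92 d; D_c ≈ 8.97 mg/L; min DO ≈ 1.63 mg/L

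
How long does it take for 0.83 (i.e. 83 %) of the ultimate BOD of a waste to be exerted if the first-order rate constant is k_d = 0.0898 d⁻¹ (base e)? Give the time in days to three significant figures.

t ≈ 19.7 d

y/L₀ = 1 − e^(−k_d t) = 0.83 ⇒ e^(−k_d t) = 0.170
t = −ln(0.170) / 0.0898 = 1.772 / 0.0898 = 19.73 d.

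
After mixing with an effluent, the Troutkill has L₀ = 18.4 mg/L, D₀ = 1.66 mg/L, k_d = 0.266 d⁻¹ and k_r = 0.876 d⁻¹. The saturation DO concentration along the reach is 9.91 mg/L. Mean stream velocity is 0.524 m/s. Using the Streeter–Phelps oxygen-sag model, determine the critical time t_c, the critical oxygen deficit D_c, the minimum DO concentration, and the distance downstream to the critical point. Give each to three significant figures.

t_c = [1/(k_r−k_d)] ln[(k_r/k_d)(1 − D₀(k_r−k_d)/(k_d L₀))]
= [1/(0.876−0.266)] ln[(0.876/0.266)(1 − 1.66×0.6100/(0.266×18.4))]
= (1/0.6100) ln[3.293 × 0.7931] = 1.639 × ln(2.612) = 1.639 × 0.9601 = 1.574 d.
L(t_c) = L₀ e^(−k_d t_c) = 18.4 × 0.6579 = 12.11 mg/L, and at the critical point k_r D_c = k_d L, so D_c = (0.266/0.876) × 12.11 = 3.676 mg/L.
Minimum DO = C_s − D_c = 9.91 − 3.676 = 6.234 mg/L.
x_c = v t_c = 0.524 m/s × 1.574 d × 86400 s/d = 71260 m ≈ 71.3 km.

t_c ≈ 1.57 d; D_c ≈ 3.68 mg/L; min DO ≈ 6.23 mg/L; x_c ≈ 71.3 km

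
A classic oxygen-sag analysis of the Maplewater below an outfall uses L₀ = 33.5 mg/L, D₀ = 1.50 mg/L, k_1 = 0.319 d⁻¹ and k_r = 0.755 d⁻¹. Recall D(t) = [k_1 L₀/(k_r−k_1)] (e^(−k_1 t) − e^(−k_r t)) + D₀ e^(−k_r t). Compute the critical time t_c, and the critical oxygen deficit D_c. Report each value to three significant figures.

With k_r/k_1 = 2.367 and 1 − D₀(k_r−k_1)/(k_1 L₀) = 0.9388,
t_c = ln(2.367 × 0.9388) / (0.755 − 0.319) = ln(2.222) / 0.4360 = 0.7984/0.4360 = 1.831 d.
L(t_c) = L₀ e^(−k_1 t_c) = 33.5 × 0.5576 = 18.68 mg/L, and at the critical point k_r D_c = k_1 L, so D_c = (0.319/0.755) × 18.68 = 7.892 mg/L.

t_c ≈ 1.83 d; D_c ≈ 7.89 mg/L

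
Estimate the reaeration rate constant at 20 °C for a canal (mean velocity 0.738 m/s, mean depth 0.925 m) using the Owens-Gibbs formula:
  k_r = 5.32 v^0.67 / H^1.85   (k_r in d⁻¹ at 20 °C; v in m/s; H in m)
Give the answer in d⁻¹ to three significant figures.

k_r ≈ 5.01 d⁻¹

k_r = 5.32 × 0.738^0.67 / 0.925^1.85 = 5.32 × 0.8158 / 0.8657 = 5.014 d⁻¹.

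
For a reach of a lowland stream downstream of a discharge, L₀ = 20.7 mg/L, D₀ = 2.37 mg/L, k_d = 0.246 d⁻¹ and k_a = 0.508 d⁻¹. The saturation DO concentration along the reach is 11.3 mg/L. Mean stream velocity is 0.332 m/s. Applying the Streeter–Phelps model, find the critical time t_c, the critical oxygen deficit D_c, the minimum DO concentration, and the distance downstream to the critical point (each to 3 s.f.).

t_c ≈ 2.27 d; D_c ≈ 5.73 mg/L; min DO ≈ 5.57 mg/L; x_c ≈ 65.2 km

t_c = [1/(k_a−k_d)] ln[(k_a/k_d)(1 − D₀(k_a−k_d)/(k_d L₀))]
= [1/(0.508−0.246)] ln[(0.508/0.246)(1 − 2.37×0.2620/(0.246×20.7))]
= (1/0.2620) ln[2.065 × 0.8781] = 3.817 × ln(1.813) = 3.817 × 0.5951 = 2.271 d.
L(t_c) = L₀ e^(−k_d t_c) = 20.7 × 0.5719 = 11.84 mg/L, and at the critical point k_a D_c = k_d L, so D_c = (0.246/0.508) × 11.84 = 5.733 mg/L.
Minimum DO = C_s − D_c = 11.3 − 5.733 = 5.567 mg/L.
x_c = v t_c = 0.332 m/s × 2.271 d × 86400 s/d = 65160 m ≈ 65.2 km.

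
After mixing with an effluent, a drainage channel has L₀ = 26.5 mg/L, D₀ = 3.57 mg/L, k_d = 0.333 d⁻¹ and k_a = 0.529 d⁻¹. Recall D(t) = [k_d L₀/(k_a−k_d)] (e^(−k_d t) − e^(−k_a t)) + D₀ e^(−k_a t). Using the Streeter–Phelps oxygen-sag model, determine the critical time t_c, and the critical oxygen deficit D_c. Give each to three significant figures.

With k_a/k_d = 1.589 and 1 − D₀(k_a−k_d)/(k_d L₀) = 0.9207,
t_c = ln(1.589 × 0.9207) / (0.529 − 0.333) = ln(1.463) / 0.1960 = 0.3802/0.1960 = 1.940 d.
L(t_c) = L₀ e^(−k_d t_c) = 26.5 × 0.5241 = 13.89 mg/L, and at the critical point k_a D_c = k_d L, so D_c = (0.333/0.529) × 13.89 = 8.743 mg/L.

t_c ≈ 1.94 d; D_c ≈ 8.74 mg/L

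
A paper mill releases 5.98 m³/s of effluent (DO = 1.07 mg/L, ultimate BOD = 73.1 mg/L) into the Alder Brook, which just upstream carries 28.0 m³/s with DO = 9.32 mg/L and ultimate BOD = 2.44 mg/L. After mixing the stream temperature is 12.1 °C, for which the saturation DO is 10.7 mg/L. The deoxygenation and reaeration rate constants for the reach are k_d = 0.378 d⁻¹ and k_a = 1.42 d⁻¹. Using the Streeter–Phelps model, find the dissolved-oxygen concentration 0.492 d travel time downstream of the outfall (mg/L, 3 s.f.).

DO ≈ 7.49 mg/L

Mixed DO = (28.0×9.32 + 5.98×1.07)/(28.0+5.98) = 267.4/33.98 = 7.868 mg/L.
Mixed L₀ = (28.0×2.44 + 5.98×73.1)/(33.98) = 505.5/33.98 = 14.88 mg/L.
Initial deficit D₀ = C_s − DO₀ = 10.7 − 7.868 = 2.832 mg/L.
D(0.492) = [0.378×14.88/(1.42−0.378)](e^(−0.378×0.492) − e^(−1.42×0.492)) + 2.832 e^(−1.42×0.492)
= 5.396 × (0.8303 − 0.4973) + 2.832 × 0.4973 = 3.205 mg/L.
DO = 10.7 − 3.205 = 7.495 mg/L.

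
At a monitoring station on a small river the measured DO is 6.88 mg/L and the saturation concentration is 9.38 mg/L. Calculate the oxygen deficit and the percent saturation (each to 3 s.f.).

D = C_s − C = 9.38 − 6.88 = 2.50 mg/L.
% saturation = 6.88/9.38 × 100 = 73.3 %.

D ≈ 2.50 mg/L; 73.3 % saturation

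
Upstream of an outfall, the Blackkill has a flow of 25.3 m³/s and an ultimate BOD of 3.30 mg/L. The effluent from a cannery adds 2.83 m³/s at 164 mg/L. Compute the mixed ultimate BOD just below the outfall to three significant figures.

Flow-weighted mixing: C = (Q_r C_r + Q_w C_w)/(Q_r + Q_w)
= (25.3×3.30 + 2.83×164)/(25.3 + 2.83) = 547.6/28.13 = 19.47 mg/L.

19.5 mg/L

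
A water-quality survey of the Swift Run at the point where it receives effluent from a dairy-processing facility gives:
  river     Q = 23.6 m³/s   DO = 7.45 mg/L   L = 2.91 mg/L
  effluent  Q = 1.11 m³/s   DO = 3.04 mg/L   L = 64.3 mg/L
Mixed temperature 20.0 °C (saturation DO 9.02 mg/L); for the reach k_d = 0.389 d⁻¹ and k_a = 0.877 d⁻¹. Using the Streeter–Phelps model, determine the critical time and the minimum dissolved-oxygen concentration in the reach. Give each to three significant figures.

Mixed DO = (23.6×7.45 + 1.11×3.04)/(23.6+1.11) = 179.2/24.71 = 7.252 mg/L.
Mixed L₀ = (23.6×2.91 + 1.11×64.3)/(24.71) = 140.0/24.71 = 5.668 mg/L.
Initial deficit D₀ = C_s − DO₀ = 9.02 − 7.252 = 1.768 mg/L.
t_c = (1/0.4880) ln[(0.877/0.389)(1 − 1.768×0.4880/(0.389×5.668))] = 2.049 × ln(1.372) = 0.6484 d.
D_c = (0.389/0.877) × 5.668 × e^(−0.389×0.6484) = 0.4436 × 5.668 × 0.7771 = 1.954 mg/L.
Minimum DO = 9.02 − 1.954 = 7.066 mg/L.

t_c ≈ 0.648 d; minimum DO ≈ 7.07 mg/L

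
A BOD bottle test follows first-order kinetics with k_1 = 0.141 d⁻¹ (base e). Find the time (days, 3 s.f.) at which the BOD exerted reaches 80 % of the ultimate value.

y/L₀ = 1 − e^(−k_1 t) = 0.80 ⇒ e^(−k_1 t) = 0.200
t = −ln(0.200) / 0.141 = 1.609 / 0.141 = 11.41 d.

t ≈ 11.4 d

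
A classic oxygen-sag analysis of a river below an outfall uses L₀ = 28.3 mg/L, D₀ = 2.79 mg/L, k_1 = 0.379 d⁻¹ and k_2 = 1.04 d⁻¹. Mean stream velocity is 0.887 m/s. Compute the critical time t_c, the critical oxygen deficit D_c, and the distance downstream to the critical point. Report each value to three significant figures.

At the critical point dD/dt = 0, so k_1 L₀ e^(−k_1 t) = k_2 D. Substituting D(t) from the Streeter–Phelps equation and solving for t gives
t_c = ln[(k_2/k_1)(1 − D₀(k_2−k_1)/(k_1 L₀))] / (k_2−k_1).
Here k_2−k_1 = 0.6610 d⁻¹ and 1 − D₀(k_2−k_1)/(k_1 L₀) = 1 − 2.79×0.6610/(0.379×28.3) = 0.8281, so
t_c = ln(2.744 × 0.8281) / 0.6610 = 0.8208 / 0.6610 = 1.242 d.
D_c = (k_1/k_2) L₀ e^(−k_1 t_c) = (0.379/1.04) × 28.3 × e^(−0.379×1.242) = 0.3644 × 28.3 × 0.6246 = 6.442 mg/L.
x_c = v t_c = 0.887 m/s × 1.242 d × 86400 s/d = 95160 m ≈ 95.2 km.

t_c ≈ 1.24 d; D_c ≈ 6.44 mg/L; x_c ≈ 95.2 km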